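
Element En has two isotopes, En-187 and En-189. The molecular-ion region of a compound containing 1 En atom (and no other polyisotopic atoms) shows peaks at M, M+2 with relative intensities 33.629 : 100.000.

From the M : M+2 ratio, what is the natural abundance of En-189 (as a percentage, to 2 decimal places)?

74.83%

Write p for the En-187 fraction. I(M+2)/I(M) = [C(1,1)·p^0·(1−p)] / p^1 = 1·(1−p)/p = 100.000/33.629 = 2.9736
(1−p)/p = 2.9736/1 = 2.9736  ⇒  p = 1/(1 + 2.9736) = 0.2517
En-187: 25.17%, En-189: 74.83%.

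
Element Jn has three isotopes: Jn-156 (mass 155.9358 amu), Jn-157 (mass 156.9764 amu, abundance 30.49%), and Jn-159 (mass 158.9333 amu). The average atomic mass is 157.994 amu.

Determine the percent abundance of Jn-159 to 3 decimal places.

58.079%

Let x and y be the fractions of Jn-156 and Jn-159. Then x + y = 1 − 0.3049 = 0.6951 and 155.9358x + 158.9333y = 157.994 − 0.3049×156.9764 = 110.13189564.
Substituting: 155.9358x + 158.9333(0.6951 − x) = 110.13189564
(155.9358 − 158.9333)x = -0.34264119  ⇒  x = 0.11431, y = 0.58079
Jn-156: 11.431%, Jn-159: 58.079%.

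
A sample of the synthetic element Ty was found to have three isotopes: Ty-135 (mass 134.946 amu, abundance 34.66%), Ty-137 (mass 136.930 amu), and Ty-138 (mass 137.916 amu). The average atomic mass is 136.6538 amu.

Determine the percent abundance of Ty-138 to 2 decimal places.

Let x and y be the fractions of Ty-137 and Ty-138. Then x + y = 1 − 0.3466 = 0.6534 and 136.930x + 137.916y = 136.6538 − 0.3466×134.946 = 89.8815164.
Substituting: 136.930x + 137.916(0.6534 − x) = 89.8815164
(136.930 − 137.916)x = -0.232798  ⇒  x = 0.23610, y = 0.41730
Ty-137: 23.61%, Ty-138: 41.73%.

41.73%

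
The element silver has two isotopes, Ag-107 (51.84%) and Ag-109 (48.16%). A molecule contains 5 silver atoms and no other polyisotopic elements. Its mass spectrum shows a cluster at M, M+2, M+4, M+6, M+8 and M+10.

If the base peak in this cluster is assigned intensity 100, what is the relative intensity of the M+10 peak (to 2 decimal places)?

8.02

(0.5184 + 0.4816)^5 gives M 0.0374, M+2 0.1739, M+4 0.3231, M+6 0.3002, M+8 0.1394, M+10 0.0259; the largest is M+4.
P(M+4) = C(5,2) × 0.5184^3 × 0.4816^2 = 10 × 0.13931407 × 0.23193856 = 0.323123 (base)
P(M+10) = C(5,5) × 0.5184^0 × 0.4816^5 = 1 × 1.0000 × 0.02590791 = 0.025908
Relative intensity = 0.025908 / 0.323123 × 100 = 8.02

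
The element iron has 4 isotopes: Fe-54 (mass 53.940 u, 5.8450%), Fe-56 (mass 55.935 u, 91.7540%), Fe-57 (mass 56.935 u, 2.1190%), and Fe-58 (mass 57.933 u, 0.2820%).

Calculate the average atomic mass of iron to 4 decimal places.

Average mass = Σ (abundance × isotope mass) = 0.058450 × 53.940 + 0.917540 × 55.935 + 0.021190 × 56.935 + 0.002820 × 57.933
= 3.15279 + 51.32260 + 1.20645 + 0.16337 = 55.84521 u

55.8452 u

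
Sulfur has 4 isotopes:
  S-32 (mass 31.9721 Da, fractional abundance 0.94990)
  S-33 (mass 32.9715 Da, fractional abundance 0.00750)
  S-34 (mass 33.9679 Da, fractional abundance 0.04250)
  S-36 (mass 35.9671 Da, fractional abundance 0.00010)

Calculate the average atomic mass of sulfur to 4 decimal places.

Ar = Σ fᵢ·mᵢ = 0.94990 × 31.9721 + 0.00750 × 32.9715 + 0.04250 × 33.9679 + 0.00010 × 35.9671
= 30.37030 + 0.24729 + 1.44364 + 0.00360 = 32.06483 Da

32.0648 Da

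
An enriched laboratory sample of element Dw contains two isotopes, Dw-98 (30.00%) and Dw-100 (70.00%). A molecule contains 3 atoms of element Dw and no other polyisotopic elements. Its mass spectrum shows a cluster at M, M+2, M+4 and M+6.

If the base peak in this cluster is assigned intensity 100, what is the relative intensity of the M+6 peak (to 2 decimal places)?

(0.3000 + 0.7000)^3 gives M 0.0270, M+2 0.1890, M+4 0.4410, M+6 0.3430; the largest is M+4.
P(M+4) = C(3,2) × 0.3000^1 × 0.7000^2 = 3 × 0.3000 × 0.4900 = 0.441000 (base)
P(M+6) = C(3,3) × 0.3000^0 × 0.7000^3 = 1 × 1.0000 × 0.3430 = 0.343000
Relative intensity = 0.343000 / 0.441000 × 100 = 77.78

77.78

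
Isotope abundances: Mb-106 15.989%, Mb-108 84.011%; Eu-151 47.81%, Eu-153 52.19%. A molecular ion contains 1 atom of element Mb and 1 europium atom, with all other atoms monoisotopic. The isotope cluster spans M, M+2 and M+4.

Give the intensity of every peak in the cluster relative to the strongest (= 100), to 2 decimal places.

Element Mb pattern (n=1): 0.15989 : 0.84011
Europium pattern (n=1): 0.4781 : 0.5219
Convolve the two distributions (both contribute in 2-u steps):
  M: 0.15989×0.4781 = 0.076443
  M+2: 0.15989×0.5219 + 0.84011×0.4781 = 0.485103
  M+4: 0.84011×0.5219 = 0.438453
Scale to base peak (0.485103) = 100: 15.76 : 100.00 : 90.38

15.76 : 100.00 : 90.38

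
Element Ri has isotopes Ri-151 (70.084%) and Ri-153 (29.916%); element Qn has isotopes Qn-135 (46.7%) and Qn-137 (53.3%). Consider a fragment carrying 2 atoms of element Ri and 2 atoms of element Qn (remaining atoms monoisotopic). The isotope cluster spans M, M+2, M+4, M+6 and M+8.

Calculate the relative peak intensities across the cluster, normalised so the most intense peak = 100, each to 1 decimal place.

29.1 : 91.3 : 100.0 : 44.5 : 6.9

Element Ri pattern (n=2): 0.49117671 : 0.41932659 : 0.08949671
Element Qn pattern (n=2): 0.218089 : 0.497822 : 0.284089
Convolve the two distributions (both contribute in 2-u steps):
  M: 0.49117671×0.218089 = 0.107120
  M+2: 0.49117671×0.497822 + 0.41932659×0.218089 = 0.335969
  M+4: 0.49117671×0.284089 + 0.41932659×0.497822 + 0.08949671×0.218089 = 0.367806
  M+6: 0.41932659×0.284089 + 0.08949671×0.497822 = 0.163680
  M+8: 0.08949671×0.284089 = 0.025425
Scale to base peak (0.367806) = 100: 29.1 : 91.3 : 100.0 : 44.5 : 6.9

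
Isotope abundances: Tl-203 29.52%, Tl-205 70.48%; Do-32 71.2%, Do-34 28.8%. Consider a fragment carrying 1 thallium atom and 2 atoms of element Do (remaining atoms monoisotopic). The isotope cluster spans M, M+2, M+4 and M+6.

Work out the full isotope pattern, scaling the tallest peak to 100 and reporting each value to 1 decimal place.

31.3 : 100.0 : 65.5 : 12.2

Thallium pattern (n=1): 0.2952 : 0.7048
Element Do pattern (n=2): 0.506944 : 0.410112 : 0.082944
Convolve the two distributions (both contribute in 2-u steps):
  M: 0.2952×0.506944 = 0.149650
  M+2: 0.2952×0.410112 + 0.7048×0.506944 = 0.478359
  M+4: 0.2952×0.082944 + 0.7048×0.410112 = 0.313532
  M+6: 0.7048×0.082944 = 0.058459
Scale to base peak (0.478359) = 100: 31.3 : 100.0 : 65.5 : 12.2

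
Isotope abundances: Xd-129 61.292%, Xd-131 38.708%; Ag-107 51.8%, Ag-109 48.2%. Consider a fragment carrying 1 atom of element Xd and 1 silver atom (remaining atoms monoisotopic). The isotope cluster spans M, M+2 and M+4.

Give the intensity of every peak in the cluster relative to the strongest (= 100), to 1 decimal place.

Element Xd pattern (n=1): 0.61292 : 0.38708
Silver pattern (n=1): 0.5180 : 0.4820
Convolve the two distributions (both contribute in 2-u steps):
  M: 0.61292×0.5180 = 0.317493
  M+2: 0.61292×0.4820 + 0.38708×0.5180 = 0.495935
  M+4: 0.38708×0.4820 = 0.186573
Scale to base peak (0.495935) = 100: 64.0 : 100.0 : 37.6

64.0 : 100.0 : 37.6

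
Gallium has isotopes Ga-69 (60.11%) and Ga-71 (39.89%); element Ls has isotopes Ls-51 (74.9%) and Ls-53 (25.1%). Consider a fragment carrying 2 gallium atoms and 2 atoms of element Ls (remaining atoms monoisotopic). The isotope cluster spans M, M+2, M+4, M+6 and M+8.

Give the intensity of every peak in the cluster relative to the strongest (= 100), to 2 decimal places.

Gallium pattern (n=2): 0.36132121 : 0.47955758 : 0.15912121
Element Ls pattern (n=2): 0.561001 : 0.375998 : 0.063001
Convolve the two distributions (both contribute in 2-u steps):
  M: 0.36132121×0.561001 = 0.202702
  M+2: 0.36132121×0.375998 + 0.47955758×0.561001 = 0.404888
  M+4: 0.36132121×0.063001 + 0.47955758×0.375998 + 0.15912121×0.561001 = 0.292343
  M+6: 0.47955758×0.063001 + 0.15912121×0.375998 = 0.090042
  M+8: 0.15912121×0.063001 = 0.010025
Scale to base peak (0.404888) = 100: 50.06 : 100.00 : 72.20 : 22.24 : 2.48

50.06 : 100.00 : 72.20 : 22.24 : 2.48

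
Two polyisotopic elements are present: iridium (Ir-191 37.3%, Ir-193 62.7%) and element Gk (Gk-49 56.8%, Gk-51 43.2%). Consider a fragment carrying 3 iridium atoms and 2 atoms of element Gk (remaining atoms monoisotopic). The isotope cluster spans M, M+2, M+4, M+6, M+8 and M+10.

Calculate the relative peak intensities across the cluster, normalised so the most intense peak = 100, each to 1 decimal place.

Iridium pattern (n=3): 0.05189512 : 0.26170165 : 0.43991135 : 0.24649188
Element Gk pattern (n=2): 0.322624 : 0.490752 : 0.186624
Convolve the two distributions (both contribute in 2-u steps):
  M: 0.05189512×0.322624 = 0.016743
  M+2: 0.05189512×0.490752 + 0.26170165×0.322624 = 0.109899
  M+4: 0.05189512×0.186624 + 0.26170165×0.490752 + 0.43991135×0.322624 = 0.280041
  M+6: 0.26170165×0.186624 + 0.43991135×0.490752 + 0.24649188×0.322624 = 0.344251
  M+8: 0.43991135×0.186624 + 0.24649188×0.490752 = 0.203064
  M+10: 0.24649188×0.186624 = 0.046001
Scale to base peak (0.344251) = 100: 4.9 : 31.9 : 81.3 : 100.0 : 59.0 : 13.4

4.9 : 31.9 : 81.3 : 100.0 : 59.0 : 13.4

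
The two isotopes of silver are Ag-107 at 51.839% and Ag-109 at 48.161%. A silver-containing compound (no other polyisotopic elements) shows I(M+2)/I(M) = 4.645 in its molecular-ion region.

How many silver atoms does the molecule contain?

With n Ag atoms, P(M+2)/P(M) = C(n,1)·p^(n−1)q / p^n = n·q/p = n · 0.48161/0.51839.
n = 4.645 × 0.51839/0.48161 = 5.00 ≈ 5

5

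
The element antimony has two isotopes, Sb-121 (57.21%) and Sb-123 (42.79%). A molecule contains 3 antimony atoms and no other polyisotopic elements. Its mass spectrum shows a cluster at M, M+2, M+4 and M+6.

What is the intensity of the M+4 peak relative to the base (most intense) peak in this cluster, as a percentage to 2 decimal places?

74.79%

Term probabilities: M 0.1872, M+2 0.4202, M+4 0.3143, M+6 0.0783. Base peak = M+2.
P(M+2) = C(3,1) × 0.5721^2 × 0.4279^1 = 3 × 0.32729841 × 0.4279 = 0.420153 (base)
P(M+4) = C(3,2) × 0.5721^1 × 0.4279^2 = 3 × 0.5721 × 0.18309841 = 0.314252
Relative intensity = 0.314252 / 0.420153 × 100 = 74.79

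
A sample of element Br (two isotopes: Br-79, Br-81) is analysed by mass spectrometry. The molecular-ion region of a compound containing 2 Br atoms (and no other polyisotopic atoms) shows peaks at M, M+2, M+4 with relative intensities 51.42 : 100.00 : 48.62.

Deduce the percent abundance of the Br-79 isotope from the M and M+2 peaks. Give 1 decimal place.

50.7%

Let p = fractional abundance of Br-79. I(M+2)/I(M) = [C(2,1)·p^1·(1−p)] / p^2 = 2·(1−p)/p = 100.00/51.42 = 1.9448
(1−p)/p = 1.9448/2 = 0.9724  ⇒  p = 1/(1 + 0.9724) = 0.5070
Br-79: 50.7%, Br-81: 49.3%.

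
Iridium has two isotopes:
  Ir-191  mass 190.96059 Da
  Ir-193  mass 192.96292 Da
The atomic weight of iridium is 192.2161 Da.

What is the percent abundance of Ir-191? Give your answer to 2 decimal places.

Writing the weighted mean with unknown fraction x of Ir-191:
190.96059·x + 192.96292·(1 − x) = 192.2161
(190.96059 − 192.96292)·x = 192.2161 − 192.96292
x = -0.74682 / -2.00233 = 0.37298 → 37.30% Ir-191, 62.70% Ir-193.

37.30%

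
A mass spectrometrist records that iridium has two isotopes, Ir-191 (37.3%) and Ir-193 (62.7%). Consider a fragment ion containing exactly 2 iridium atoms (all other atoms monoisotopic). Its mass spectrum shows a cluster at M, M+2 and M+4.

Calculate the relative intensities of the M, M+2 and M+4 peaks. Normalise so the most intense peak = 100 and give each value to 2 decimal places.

29.74 : 100.00 : 84.05

The 2 Ir atoms are independent, so intensities follow the terms of (0.373 + 0.627)^2.
P(M) = 0.373^2 = 0.139129
P(M+2) = 2 × 0.373^1 × 0.627^1 = 0.467742
P(M+4) = 0.627^2 = 0.393129
The M+2 peak is largest (0.467742); scaling to 100 gives 29.74 : 100.00 : 84.05.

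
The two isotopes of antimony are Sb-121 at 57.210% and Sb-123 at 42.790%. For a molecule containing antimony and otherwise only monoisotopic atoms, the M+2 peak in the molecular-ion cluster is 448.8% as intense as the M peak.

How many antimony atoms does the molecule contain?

With n Sb atoms, P(M+2)/P(M) = C(n,1)·p^(n−1)q / p^n = n·q/p = n · 0.42790/0.57210.
n = 4.488 × 0.57210/0.42790 = 6.00 ≈ 6

6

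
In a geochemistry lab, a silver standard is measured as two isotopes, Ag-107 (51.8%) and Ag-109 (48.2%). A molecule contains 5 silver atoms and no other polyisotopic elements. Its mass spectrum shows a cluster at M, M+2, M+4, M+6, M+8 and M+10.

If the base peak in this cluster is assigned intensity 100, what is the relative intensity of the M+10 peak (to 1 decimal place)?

8.1

Term probabilities: M 0.0373, M+2 0.1735, M+4 0.3229, M+6 0.3005, M+8 0.1398, M+10 0.0260. Base peak = M+4.
P(M+4) = C(5,2) × 0.518^3 × 0.482^2 = 10 × 0.13899183 × 0.232324 = 0.322911 (base)
P(M+10) = C(5,5) × 0.518^0 × 0.482^5 = 1 × 1.0000 × 0.02601568 = 0.026016
Relative intensity = 0.026016 / 0.322911 × 100 = 8.1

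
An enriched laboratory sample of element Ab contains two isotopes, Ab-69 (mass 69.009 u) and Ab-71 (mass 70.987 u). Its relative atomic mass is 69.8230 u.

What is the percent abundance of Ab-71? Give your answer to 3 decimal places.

Let x be the fractional abundance of Ab-69; then Ab-71 has abundance 1 − x.
69.009·x + 70.987·(1 − x) = 69.8230
(69.009 − 70.987)·x = 69.8230 − 70.987
x = -1.1640 / -1.978 = 0.58847 → 58.847% Ab-69, 41.153% Ab-71.

41.153%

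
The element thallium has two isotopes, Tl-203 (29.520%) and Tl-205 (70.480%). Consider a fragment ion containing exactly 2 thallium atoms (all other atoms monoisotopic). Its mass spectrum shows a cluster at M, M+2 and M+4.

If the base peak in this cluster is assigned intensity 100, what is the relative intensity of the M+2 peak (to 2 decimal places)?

83.77

Term probabilities: M 0.0871, M+2 0.4161, M+4 0.4967. Base peak = M+4.
P(M+4) = C(2,2) × 0.29520^0 × 0.70480^2 = 1 × 1.0000 × 0.49674304 = 0.496743 (base)
P(M+2) = C(2,1) × 0.29520^1 × 0.70480^1 = 2 × 0.2952 × 0.7048 = 0.416114
Relative intensity = 0.416114 / 0.496743 × 100 = 83.77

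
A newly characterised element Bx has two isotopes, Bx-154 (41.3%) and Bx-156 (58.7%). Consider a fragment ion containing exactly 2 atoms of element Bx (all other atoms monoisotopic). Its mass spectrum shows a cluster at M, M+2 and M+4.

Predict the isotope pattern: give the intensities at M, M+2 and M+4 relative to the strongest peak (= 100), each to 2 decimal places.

Each Bx atom is independently Bx-154 (p = 0.413) or Bx-156 (q = 0.587); the cluster is the binomial expansion (p + q)^2.
P(M) = 0.413^2 = 0.170569
P(M+2) = 2 × 0.413^1 × 0.587^1 = 0.484862
P(M+4) = 0.587^2 = 0.344569
The M+2 peak is largest (0.484862); scaling to 100 gives 35.18 : 100.00 : 71.07.

35.18 : 100.00 : 71.07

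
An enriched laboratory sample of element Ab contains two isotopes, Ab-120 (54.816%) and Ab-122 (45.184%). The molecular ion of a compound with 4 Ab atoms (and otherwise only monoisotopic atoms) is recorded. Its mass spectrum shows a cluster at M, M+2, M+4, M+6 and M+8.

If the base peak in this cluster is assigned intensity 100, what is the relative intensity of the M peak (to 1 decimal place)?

24.5

Binomial terms of (0.54816 + 0.45184)^4: M 0.0903, M+2 0.2977, M+4 0.3681, M+6 0.2023, M+8 0.0417 → M+4 is the base peak.
P(M+4) = C(4,2) × 0.54816^2 × 0.45184^2 = 6 × 0.30047939 × 0.20415939 = 0.368074 (base)
P(M) = C(4,0) × 0.54816^4 × 0.45184^0 = 1 × 0.09028786 × 1.0000 = 0.090288
Relative intensity = 0.090288 / 0.368074 × 100 = 24.5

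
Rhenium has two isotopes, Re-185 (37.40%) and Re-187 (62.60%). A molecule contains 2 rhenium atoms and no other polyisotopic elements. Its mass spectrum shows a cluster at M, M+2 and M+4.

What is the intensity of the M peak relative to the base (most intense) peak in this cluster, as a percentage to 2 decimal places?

29.87%

Binomial terms of (0.3740 + 0.6260)^2: M 0.1399, M+2 0.4682, M+4 0.3919 → M+2 is the base peak.
P(M+2) = C(2,1) × 0.3740^1 × 0.6260^1 = 2 × 0.3740 × 0.6260 = 0.468248 (base)
P(M) = C(2,0) × 0.3740^2 × 0.6260^0 = 1 × 0.139876 × 1.0000 = 0.139876
Relative intensity = 0.139876 / 0.468248 × 100 = 29.87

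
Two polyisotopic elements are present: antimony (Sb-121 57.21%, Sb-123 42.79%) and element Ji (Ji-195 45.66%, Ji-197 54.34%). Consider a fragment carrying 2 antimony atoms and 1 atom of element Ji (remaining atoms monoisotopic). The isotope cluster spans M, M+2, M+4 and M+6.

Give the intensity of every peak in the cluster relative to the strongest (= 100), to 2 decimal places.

37.23 : 100.00 : 87.11 : 24.79

Antimony pattern (n=2): 0.32729841 : 0.48960318 : 0.18309841
Element Ji pattern (n=1): 0.4566 : 0.5434
Convolve the two distributions (both contribute in 2-u steps):
  M: 0.32729841×0.4566 = 0.149444
  M+2: 0.32729841×0.5434 + 0.48960318×0.4566 = 0.401407
  M+4: 0.48960318×0.5434 + 0.18309841×0.4566 = 0.349653
  M+6: 0.18309841×0.5434 = 0.099496
Scale to base peak (0.401407) = 100: 37.23 : 100.00 : 87.11 : 24.79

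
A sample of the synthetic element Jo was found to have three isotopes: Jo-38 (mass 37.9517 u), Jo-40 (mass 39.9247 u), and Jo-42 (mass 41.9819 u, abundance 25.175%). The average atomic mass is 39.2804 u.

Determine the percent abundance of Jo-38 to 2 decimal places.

Let x and y be the fractions of Jo-38 and Jo-40. Then x + y = 1 − 0.25175 = 0.74825 and 37.9517x + 39.9247y = 39.2804 − 0.25175×41.9819 = 28.711456675.
Substituting: 37.9517x + 39.9247(0.74825 − x) = 28.711456675
(37.9517 − 39.9247)x = -1.1622001  ⇒  x = 0.58905, y = 0.15920
Jo-38: 58.91%, Jo-40: 15.92%.

58.91%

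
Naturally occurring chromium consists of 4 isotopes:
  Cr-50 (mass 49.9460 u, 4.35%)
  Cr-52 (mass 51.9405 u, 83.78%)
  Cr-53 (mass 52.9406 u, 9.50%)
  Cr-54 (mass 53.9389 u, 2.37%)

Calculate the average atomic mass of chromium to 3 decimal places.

51.996 u

Weight each isotope mass by its fractional abundance: 0.0435 × 49.9460 + 0.8378 × 51.9405 + 0.0950 × 52.9406 + 0.0237 × 53.9389
= 2.17265 + 43.51575 + 5.02936 + 1.27835 = 51.99611 u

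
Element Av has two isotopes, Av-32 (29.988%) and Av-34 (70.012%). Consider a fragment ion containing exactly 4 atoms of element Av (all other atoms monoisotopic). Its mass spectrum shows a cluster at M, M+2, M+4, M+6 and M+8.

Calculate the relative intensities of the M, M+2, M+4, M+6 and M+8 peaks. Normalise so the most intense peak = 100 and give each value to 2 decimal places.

The 4 Av atoms are independent, so intensities follow the terms of (0.29988 + 0.70012)^4.
P(M) = 0.29988^4 = 0.008087
P(M+2) = 4 × 0.29988^3 × 0.70012^1 = 0.075522
P(M+4) = 6 × 0.29988^2 × 0.70012^2 = 0.264479
P(M+6) = 4 × 0.29988^1 × 0.70012^3 = 0.411647
P(M+8) = 0.70012^4 = 0.240265
The M+6 peak is largest (0.411647); scaling to 100 gives 1.96 : 18.35 : 64.25 : 100.00 : 58.37.

1.96 : 18.35 : 64.25 : 100.00 : 58.37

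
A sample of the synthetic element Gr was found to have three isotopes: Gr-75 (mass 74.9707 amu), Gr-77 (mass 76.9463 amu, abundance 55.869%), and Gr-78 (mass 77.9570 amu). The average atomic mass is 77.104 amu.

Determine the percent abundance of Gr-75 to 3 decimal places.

9.655%

Let x and y be the fractions of Gr-75 and Gr-78. Then x + y = 1 − 0.55869 = 0.44131 and 74.9707x + 77.9570y = 77.104 − 0.55869×76.9463 = 34.114871653.
Substituting: 74.9707x + 77.9570(0.44131 − x) = 34.114871653
(74.9707 − 77.9570)x = -0.288332017  ⇒  x = 0.09655, y = 0.34476
Gr-75: 9.655%, Gr-78: 34.476%.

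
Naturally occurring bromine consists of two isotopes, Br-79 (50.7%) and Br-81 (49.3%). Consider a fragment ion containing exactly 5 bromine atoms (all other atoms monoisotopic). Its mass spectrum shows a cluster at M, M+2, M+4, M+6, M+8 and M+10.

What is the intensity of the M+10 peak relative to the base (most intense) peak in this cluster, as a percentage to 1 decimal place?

Term probabilities: M 0.0335, M+2 0.1629, M+4 0.3168, M+6 0.3080, M+8 0.1497, M+10 0.0291. Base peak = M+4.
P(M+4) = C(5,2) × 0.507^3 × 0.493^2 = 10 × 0.13032384 × 0.243049 = 0.316751 (base)
P(M+10) = C(5,5) × 0.507^0 × 0.493^5 = 1 × 1.0000 × 0.0291229 = 0.029123
Relative intensity = 0.029123 / 0.316751 × 100 = 9.2

9.2%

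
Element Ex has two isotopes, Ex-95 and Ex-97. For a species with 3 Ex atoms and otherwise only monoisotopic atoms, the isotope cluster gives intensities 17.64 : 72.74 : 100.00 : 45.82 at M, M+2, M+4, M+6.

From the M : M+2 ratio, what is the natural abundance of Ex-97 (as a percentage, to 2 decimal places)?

Let p = fractional abundance of Ex-95. I(M+2)/I(M) = [C(3,1)·p^2·(1−p)] / p^3 = 3·(1−p)/p = 72.74/17.64 = 4.1236
(1−p)/p = 4.1236/3 = 1.3745  ⇒  p = 1/(1 + 1.3745) = 0.4211
Ex-95: 42.11%, Ex-97: 57.89%.

57.89%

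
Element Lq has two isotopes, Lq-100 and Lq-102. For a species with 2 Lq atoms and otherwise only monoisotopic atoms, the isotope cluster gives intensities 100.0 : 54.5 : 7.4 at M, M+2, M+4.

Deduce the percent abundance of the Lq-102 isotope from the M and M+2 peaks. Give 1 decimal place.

21.4%

If p is the fraction of Lq that is Lq-100, then I(M+2)/I(M) = [C(2,1)·p^1·(1−p)] / p^2 = 2·(1−p)/p = 54.5/100.0 = 0.5450
(1−p)/p = 0.5450/2 = 0.2725  ⇒  p = 1/(1 + 0.2725) = 0.7859
Lq-100: 78.6%, Lq-102: 21.4%.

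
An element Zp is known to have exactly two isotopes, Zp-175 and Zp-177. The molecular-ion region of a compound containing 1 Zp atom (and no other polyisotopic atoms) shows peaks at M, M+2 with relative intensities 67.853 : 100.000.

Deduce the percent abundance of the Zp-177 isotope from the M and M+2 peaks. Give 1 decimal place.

Write p for the Zp-175 fraction. I(M+2)/I(M) = [C(1,1)·p^0·(1−p)] / p^1 = 1·(1−p)/p = 100.000/67.853 = 1.4738
(1−p)/p = 1.4738/1 = 1.4738  ⇒  p = 1/(1 + 1.4738) = 0.4042
Zp-175: 40.4%, Zp-177: 59.6%.

59.6%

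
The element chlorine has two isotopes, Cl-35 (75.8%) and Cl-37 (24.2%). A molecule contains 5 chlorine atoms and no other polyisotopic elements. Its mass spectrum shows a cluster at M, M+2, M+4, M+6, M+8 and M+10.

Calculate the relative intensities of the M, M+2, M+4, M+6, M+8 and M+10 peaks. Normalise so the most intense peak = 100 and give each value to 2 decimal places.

62.64 : 100.00 : 63.85 : 20.39 : 3.25 : 0.21

Expanding (0.758 + 0.242)^5:
P(M) = 0.758^5 = 0.250234
P(M+2) = 5 × 0.758^4 × 0.242^1 = 0.399450
P(M+4) = 10 × 0.758^3 × 0.242^2 = 0.255058
P(M+6) = 10 × 0.758^2 × 0.242^3 = 0.081430
P(M+8) = 5 × 0.758^1 × 0.242^4 = 0.012999
P(M+10) = 0.242^5 = 0.000830
The M+2 peak is largest (0.399450); scaling to 100 gives 62.64 : 100.00 : 63.85 : 20.39 : 3.25 : 0.21.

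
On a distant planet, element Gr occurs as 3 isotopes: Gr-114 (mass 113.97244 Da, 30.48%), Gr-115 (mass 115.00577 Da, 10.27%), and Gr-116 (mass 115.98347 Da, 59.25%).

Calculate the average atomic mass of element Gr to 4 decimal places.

The abundance-weighted mean is 0.3048 × 113.97244 + 0.1027 × 115.00577 + 0.5925 × 115.98347
= 34.738800 + 11.811093 + 68.720206 = 115.270099 Da

115.2701 Da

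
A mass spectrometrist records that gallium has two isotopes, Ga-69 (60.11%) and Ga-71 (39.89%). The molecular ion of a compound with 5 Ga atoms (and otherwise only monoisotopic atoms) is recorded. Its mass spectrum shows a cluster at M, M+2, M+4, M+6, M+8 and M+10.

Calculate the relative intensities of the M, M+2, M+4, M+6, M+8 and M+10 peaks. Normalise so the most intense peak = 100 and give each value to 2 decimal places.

Each Ga atom is independently Ga-69 (p = 0.6011) or Ga-71 (q = 0.3989); the cluster is the binomial expansion (p + q)^5.
P(M) = 0.6011^5 = 0.078475
P(M+2) = 5 × 0.6011^4 × 0.3989^1 = 0.260388
P(M+4) = 10 × 0.6011^3 × 0.3989^2 = 0.345596
P(M+6) = 10 × 0.6011^2 × 0.3989^3 = 0.229343
P(M+8) = 5 × 0.6011^1 × 0.3989^4 = 0.076098
P(M+10) = 0.3989^5 = 0.010100
The M+4 peak is largest (0.345596); scaling to 100 gives 22.71 : 75.34 : 100.00 : 66.36 : 22.02 : 2.92.

22.71 : 75.34 : 100.00 : 66.36 : 22.02 : 2.92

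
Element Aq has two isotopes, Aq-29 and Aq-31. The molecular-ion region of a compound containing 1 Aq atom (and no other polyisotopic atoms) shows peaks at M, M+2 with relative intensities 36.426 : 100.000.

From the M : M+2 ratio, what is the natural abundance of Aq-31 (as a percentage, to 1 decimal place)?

Write p for the Aq-29 fraction. I(M+2)/I(M) = [C(1,1)·p^0·(1−p)] / p^1 = 1·(1−p)/p = 100.000/36.426 = 2.7453
(1−p)/p = 2.7453/1 = 2.7453  ⇒  p = 1/(1 + 2.7453) = 0.2670
Aq-29: 26.7%, Aq-31: 73.3%.

73.3%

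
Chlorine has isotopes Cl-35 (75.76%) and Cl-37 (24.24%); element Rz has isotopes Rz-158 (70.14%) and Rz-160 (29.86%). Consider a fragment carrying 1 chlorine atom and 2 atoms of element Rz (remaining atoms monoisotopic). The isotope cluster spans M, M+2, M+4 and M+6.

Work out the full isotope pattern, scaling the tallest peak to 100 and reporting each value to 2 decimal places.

Chlorine pattern (n=1): 0.7576 : 0.2424
Element Rz pattern (n=2): 0.49196196 : 0.41887608 : 0.08916196
Convolve the two distributions (both contribute in 2-u steps):
  M: 0.7576×0.49196196 = 0.372710
  M+2: 0.7576×0.41887608 + 0.2424×0.49196196 = 0.436592
  M+4: 0.7576×0.08916196 + 0.2424×0.41887608 = 0.169085
  M+6: 0.2424×0.08916196 = 0.021613
Scale to base peak (0.436592) = 100: 85.37 : 100.00 : 38.73 : 4.95

85.37 : 100.00 : 38.73 : 4.95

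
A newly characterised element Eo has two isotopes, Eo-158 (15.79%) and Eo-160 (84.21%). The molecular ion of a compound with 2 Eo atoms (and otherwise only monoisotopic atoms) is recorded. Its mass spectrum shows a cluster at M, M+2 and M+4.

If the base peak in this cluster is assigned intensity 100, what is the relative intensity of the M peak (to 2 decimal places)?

3.52

Binomial terms of (0.1579 + 0.8421)^2: M 0.0249, M+2 0.2659, M+4 0.7091 → M+4 is the base peak.
P(M+4) = C(2,2) × 0.1579^0 × 0.8421^2 = 1 × 1.0000 × 0.70913241 = 0.709132 (base)
P(M) = C(2,0) × 0.1579^2 × 0.8421^0 = 1 × 0.02493241 × 1.0000 = 0.024932
Relative intensity = 0.024932 / 0.709132 × 100 = 3.52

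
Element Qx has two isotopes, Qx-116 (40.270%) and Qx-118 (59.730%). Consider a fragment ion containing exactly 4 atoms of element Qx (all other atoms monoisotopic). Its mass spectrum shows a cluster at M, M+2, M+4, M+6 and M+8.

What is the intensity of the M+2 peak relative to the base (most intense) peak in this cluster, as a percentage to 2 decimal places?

Binomial terms of (0.40270 + 0.59730)^4: M 0.0263, M+2 0.1560, M+4 0.3471, M+6 0.3433, M+8 0.1273 → M+4 is the base peak.
P(M+4) = C(4,2) × 0.40270^2 × 0.59730^2 = 6 × 0.16216729 × 0.35676729 = 0.347136 (base)
P(M+2) = C(4,1) × 0.40270^3 × 0.59730^1 = 4 × 0.06530477 × 0.5973 = 0.156026
Relative intensity = 0.156026 / 0.347136 × 100 = 44.95

44.95%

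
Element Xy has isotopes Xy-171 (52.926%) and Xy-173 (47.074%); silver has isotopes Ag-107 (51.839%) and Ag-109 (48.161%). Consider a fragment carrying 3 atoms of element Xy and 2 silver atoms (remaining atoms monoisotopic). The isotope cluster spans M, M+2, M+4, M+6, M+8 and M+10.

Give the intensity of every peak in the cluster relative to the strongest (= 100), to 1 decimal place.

Element Xy pattern (n=3): 0.14825427 : 0.39558563 : 0.35184593 : 0.10431417
Silver pattern (n=2): 0.26872819 : 0.49932362 : 0.23194819
Convolve the two distributions (both contribute in 2-u steps):
  M: 0.14825427×0.26872819 = 0.039840
  M+2: 0.14825427×0.49932362 + 0.39558563×0.26872819 = 0.180332
  M+4: 0.14825427×0.23194819 + 0.39558563×0.49932362 + 0.35184593×0.26872819 = 0.326463
  M+6: 0.39558563×0.23194819 + 0.35184593×0.49932362 + 0.10431417×0.26872819 = 0.295473
  M+8: 0.35184593×0.23194819 + 0.10431417×0.49932362 = 0.133697
  M+10: 0.10431417×0.23194819 = 0.024195
Scale to base peak (0.326463) = 100: 12.2 : 55.2 : 100.0 : 90.5 : 41.0 : 7.4

12.2 : 55.2 : 100.0 : 90.5 : 41.0 : 7.4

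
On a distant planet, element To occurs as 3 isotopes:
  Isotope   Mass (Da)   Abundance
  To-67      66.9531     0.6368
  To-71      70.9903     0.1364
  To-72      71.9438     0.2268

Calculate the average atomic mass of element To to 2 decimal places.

Ar = Σ fᵢ·mᵢ = 0.6368 × 66.9531 + 0.1364 × 70.9903 + 0.2268 × 71.9438
= 42.63573 + 9.68308 + 16.31685 = 68.63566 Da

68.64 Da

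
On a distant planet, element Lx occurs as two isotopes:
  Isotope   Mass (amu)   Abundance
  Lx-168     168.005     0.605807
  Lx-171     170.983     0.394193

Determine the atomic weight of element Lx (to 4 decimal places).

The abundance-weighted mean is 0.605807 × 168.005 + 0.394193 × 170.983
= 101.77861 + 67.40030 = 169.17891 amu

169.1789 amu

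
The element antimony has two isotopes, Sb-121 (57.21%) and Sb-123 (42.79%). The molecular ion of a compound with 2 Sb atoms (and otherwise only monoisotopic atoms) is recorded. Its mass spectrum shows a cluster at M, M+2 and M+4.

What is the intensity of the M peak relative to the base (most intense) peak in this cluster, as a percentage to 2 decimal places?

Term probabilities: M 0.3273, M+2 0.4896, M+4 0.1831. Base peak = M+2.
P(M+2) = C(2,1) × 0.5721^1 × 0.4279^1 = 2 × 0.5721 × 0.4279 = 0.489603 (base)
P(M) = C(2,0) × 0.5721^2 × 0.4279^0 = 1 × 0.32729841 × 1.0000 = 0.327298
Relative intensity = 0.327298 / 0.489603 × 100 = 66.85

66.85%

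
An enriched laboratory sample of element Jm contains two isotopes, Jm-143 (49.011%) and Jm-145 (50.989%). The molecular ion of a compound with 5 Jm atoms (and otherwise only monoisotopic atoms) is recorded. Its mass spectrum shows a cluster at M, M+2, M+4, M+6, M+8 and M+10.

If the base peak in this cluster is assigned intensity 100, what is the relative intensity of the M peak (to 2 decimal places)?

Term probabilities: M 0.0283, M+2 0.1471, M+4 0.3061, M+6 0.3184, M+8 0.1656, M+10 0.0345. Base peak = M+6.
P(M+6) = C(5,3) × 0.49011^2 × 0.50989^3 = 10 × 0.24020781 × 0.13256519 = 0.318432 (base)
P(M) = C(5,0) × 0.49011^5 × 0.50989^0 = 1 × 0.02827925 × 1.0000 = 0.028279
Relative intensity = 0.028279 / 0.318432 × 100 = 8.88

8.88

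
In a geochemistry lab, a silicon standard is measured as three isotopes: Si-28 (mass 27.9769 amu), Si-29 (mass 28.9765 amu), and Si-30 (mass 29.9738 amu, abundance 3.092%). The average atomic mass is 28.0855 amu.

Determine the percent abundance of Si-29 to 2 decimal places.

The remaining 96.908% is split between Si-28 (fraction x) and Si-29 (fraction 0.96908 − x).
Substituting: 27.9769x + 28.9765(0.96908 − x) = 27.158710104
(27.9769 − 28.9765)x = -0.921836516  ⇒  x = 0.92221, y = 0.04687
Si-28: 92.22%, Si-29: 4.69%.

4.69%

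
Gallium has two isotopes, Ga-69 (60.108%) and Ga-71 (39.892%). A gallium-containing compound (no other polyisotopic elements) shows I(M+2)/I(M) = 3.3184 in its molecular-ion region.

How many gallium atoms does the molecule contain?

5

For n independent Ga atoms, I(M+2)/I(M) = n · (abundance Ga-71) / (abundance Ga-69) = n · 0.39892/0.60108.
n = 3.3184 × 0.60108/0.39892 = 5.00 ≈ 5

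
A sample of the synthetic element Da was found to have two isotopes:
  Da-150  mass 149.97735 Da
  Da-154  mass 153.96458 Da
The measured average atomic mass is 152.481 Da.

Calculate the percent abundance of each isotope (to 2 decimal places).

Da-150: 37.21%, Da-154: 62.79%

Let x be the fractional abundance of Da-150; then Da-154 has abundance 1 − x.
149.97735·x + 153.96458·(1 − x) = 152.481
(149.97735 − 153.96458)·x = 152.481 − 153.96458
x = -1.48358 / -3.98723 = 0.37208 → 37.21% Da-150, 62.79% Da-154.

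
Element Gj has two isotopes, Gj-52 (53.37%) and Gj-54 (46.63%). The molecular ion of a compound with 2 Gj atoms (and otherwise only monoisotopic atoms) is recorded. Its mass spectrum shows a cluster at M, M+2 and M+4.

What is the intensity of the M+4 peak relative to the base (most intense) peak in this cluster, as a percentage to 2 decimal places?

Term probabilities: M 0.2848, M+2 0.4977, M+4 0.2174. Base peak = M+2.
P(M+2) = C(2,1) × 0.5337^1 × 0.4663^1 = 2 × 0.5337 × 0.4663 = 0.497729 (base)
P(M+4) = C(2,2) × 0.5337^0 × 0.4663^2 = 1 × 1.0000 × 0.21743569 = 0.217436
Relative intensity = 0.217436 / 0.497729 × 100 = 43.69

43.69%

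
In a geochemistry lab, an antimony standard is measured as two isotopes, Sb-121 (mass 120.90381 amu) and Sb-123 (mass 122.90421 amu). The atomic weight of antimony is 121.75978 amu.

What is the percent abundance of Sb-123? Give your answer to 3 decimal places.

Let x be the fractional abundance of Sb-121; then Sb-123 has abundance 1 − x.
120.90381·x + 122.90421·(1 − x) = 121.75978
(120.90381 − 122.90421)·x = 121.75978 − 122.90421
x = -1.14443 / -2.00040 = 0.57210 → 57.210% Sb-121, 42.790% Sb-123.

42.790%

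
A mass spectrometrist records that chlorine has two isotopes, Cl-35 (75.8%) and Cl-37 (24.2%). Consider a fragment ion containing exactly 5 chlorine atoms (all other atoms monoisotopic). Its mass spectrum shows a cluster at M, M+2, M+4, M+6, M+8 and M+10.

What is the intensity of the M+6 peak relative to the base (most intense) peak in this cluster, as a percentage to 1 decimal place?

20.4%

Binomial terms of (0.758 + 0.242)^5: M 0.2502, M+2 0.3994, M+4 0.2551, M+6 0.0814, M+8 0.0130, M+10 0.0008 → M+2 is the base peak.
P(M+2) = C(5,1) × 0.758^4 × 0.242^1 = 5 × 0.33012379 × 0.2420 = 0.399450 (base)
P(M+6) = C(5,3) × 0.758^2 × 0.242^3 = 10 × 0.574564 × 0.01417249 = 0.081430
Relative intensity = 0.081430 / 0.399450 × 100 = 20.4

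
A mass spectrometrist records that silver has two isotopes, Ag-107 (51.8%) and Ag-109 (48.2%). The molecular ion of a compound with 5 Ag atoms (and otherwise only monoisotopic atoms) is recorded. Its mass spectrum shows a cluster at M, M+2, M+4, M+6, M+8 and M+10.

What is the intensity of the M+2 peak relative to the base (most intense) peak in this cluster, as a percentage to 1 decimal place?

Term probabilities: M 0.0373, M+2 0.1735, M+4 0.3229, M+6 0.3005, M+8 0.1398, M+10 0.0260. Base peak = M+4.
P(M+4) = C(5,2) × 0.518^3 × 0.482^2 = 10 × 0.13899183 × 0.232324 = 0.322911 (base)
P(M+2) = C(5,1) × 0.518^4 × 0.482^1 = 5 × 0.07199777 × 0.4820 = 0.173515
Relative intensity = 0.173515 / 0.322911 × 100 = 53.7

53.7%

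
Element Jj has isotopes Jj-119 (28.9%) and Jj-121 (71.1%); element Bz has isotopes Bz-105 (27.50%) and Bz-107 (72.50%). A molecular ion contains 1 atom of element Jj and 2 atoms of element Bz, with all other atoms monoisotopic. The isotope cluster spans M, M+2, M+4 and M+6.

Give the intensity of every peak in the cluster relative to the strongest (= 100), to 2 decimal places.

Element Jj pattern (n=1): 0.2890 : 0.7110
Element Bz pattern (n=2): 0.075625 : 0.39875 : 0.525625
Convolve the two distributions (both contribute in 2-u steps):
  M: 0.2890×0.075625 = 0.021856
  M+2: 0.2890×0.39875 + 0.7110×0.075625 = 0.169008
  M+4: 0.2890×0.525625 + 0.7110×0.39875 = 0.435417
  M+6: 0.7110×0.525625 = 0.373719
Scale to base peak (0.435417) = 100: 5.02 : 38.82 : 100.00 : 85.83

5.02 : 38.82 : 100.00 : 85.83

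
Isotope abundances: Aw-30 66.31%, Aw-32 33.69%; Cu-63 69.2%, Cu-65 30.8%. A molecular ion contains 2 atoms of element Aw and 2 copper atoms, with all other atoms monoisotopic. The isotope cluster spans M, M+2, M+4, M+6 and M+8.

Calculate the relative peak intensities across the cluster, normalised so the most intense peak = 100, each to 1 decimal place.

52.5 : 100.0 : 71.4 : 22.6 : 2.7

Element Aw pattern (n=2): 0.43970161 : 0.44679678 : 0.11350161
Copper pattern (n=2): 0.478864 : 0.426272 : 0.094864
Convolve the two distributions (both contribute in 2-u steps):
  M: 0.43970161×0.478864 = 0.210557
  M+2: 0.43970161×0.426272 + 0.44679678×0.478864 = 0.401387
  M+4: 0.43970161×0.094864 + 0.44679678×0.426272 + 0.11350161×0.478864 = 0.286521
  M+6: 0.44679678×0.094864 + 0.11350161×0.426272 = 0.090767
  M+8: 0.11350161×0.094864 = 0.010767
Scale to base peak (0.401387) = 100: 52.5 : 100.0 : 71.4 : 22.6 : 2.7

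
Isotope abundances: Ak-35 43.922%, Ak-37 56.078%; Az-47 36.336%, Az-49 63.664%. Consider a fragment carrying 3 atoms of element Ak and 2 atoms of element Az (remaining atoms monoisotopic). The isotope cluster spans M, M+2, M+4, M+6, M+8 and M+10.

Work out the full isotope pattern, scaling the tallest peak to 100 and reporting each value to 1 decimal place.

3.2 : 23.7 : 69.0 : 100.0 : 72.0 : 20.6

Element Ak pattern (n=3): 0.08473178 : 0.32454729 : 0.41437009 : 0.17635085
Element Az pattern (n=2): 0.13203049 : 0.46265902 : 0.40531049
Convolve the two distributions (both contribute in 2-u steps):
  M: 0.08473178×0.13203049 = 0.011187
  M+2: 0.08473178×0.46265902 + 0.32454729×0.13203049 = 0.082052
  M+4: 0.08473178×0.40531049 + 0.32454729×0.46265902 + 0.41437009×0.13203049 = 0.239207
  M+6: 0.32454729×0.40531049 + 0.41437009×0.46265902 + 0.17635085×0.13203049 = 0.346538
  M+8: 0.41437009×0.40531049 + 0.17635085×0.46265902 = 0.249539
  M+10: 0.17635085×0.40531049 = 0.071477
Scale to base peak (0.346538) = 100: 3.2 : 23.7 : 69.0 : 100.0 : 72.0 : 20.6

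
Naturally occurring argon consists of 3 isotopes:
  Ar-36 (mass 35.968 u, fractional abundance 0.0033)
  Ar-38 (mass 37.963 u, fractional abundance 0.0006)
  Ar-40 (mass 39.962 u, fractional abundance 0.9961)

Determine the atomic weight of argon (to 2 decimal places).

The abundance-weighted mean is 0.0033 × 35.968 + 0.0006 × 37.963 + 0.9961 × 39.962
= 0.1187 + 0.0228 + 39.8061 = 39.9476 u

39.95 u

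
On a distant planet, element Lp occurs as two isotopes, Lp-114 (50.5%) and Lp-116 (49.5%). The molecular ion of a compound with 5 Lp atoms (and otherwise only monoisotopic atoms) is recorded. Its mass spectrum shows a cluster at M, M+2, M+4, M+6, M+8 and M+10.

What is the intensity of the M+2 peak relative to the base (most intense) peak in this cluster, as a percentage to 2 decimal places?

51.01%

Binomial terms of (0.505 + 0.495)^5: M 0.0328, M+2 0.1610, M+4 0.3156, M+6 0.3093, M+8 0.1516, M+10 0.0297 → M+4 is the base peak.
P(M+4) = C(5,2) × 0.505^3 × 0.495^2 = 10 × 0.12878763 × 0.245025 = 0.315562 (base)
P(M+2) = C(5,1) × 0.505^4 × 0.495^1 = 5 × 0.06503775 × 0.4950 = 0.160968
Relative intensity = 0.160968 / 0.315562 × 100 = 51.01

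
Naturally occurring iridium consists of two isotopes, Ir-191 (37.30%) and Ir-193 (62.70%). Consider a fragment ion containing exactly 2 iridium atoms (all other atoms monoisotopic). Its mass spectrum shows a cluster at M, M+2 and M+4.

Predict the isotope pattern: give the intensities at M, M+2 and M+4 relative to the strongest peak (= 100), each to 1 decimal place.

29.7 : 100.0 : 84.0

The 2 Ir atoms are independent, so intensities follow the terms of (0.3730 + 0.6270)^2.
P(M) = 0.3730^2 = 0.139129
P(M+2) = 2 × 0.3730^1 × 0.6270^1 = 0.467742
P(M+4) = 0.6270^2 = 0.393129
The M+2 peak is largest (0.467742); scaling to 100 gives 29.7 : 100.0 : 84.0.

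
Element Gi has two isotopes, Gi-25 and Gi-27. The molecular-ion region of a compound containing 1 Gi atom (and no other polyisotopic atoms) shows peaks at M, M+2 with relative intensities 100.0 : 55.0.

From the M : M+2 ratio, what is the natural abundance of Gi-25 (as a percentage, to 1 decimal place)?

64.5%

If p is the fraction of Gi that is Gi-25, then I(M+2)/I(M) = [C(1,1)·p^0·(1−p)] / p^1 = 1·(1−p)/p = 55.0/100.0 = 0.5500
(1−p)/p = 0.5500/1 = 0.5500  ⇒  p = 1/(1 + 0.5500) = 0.6452
Gi-25: 64.5%, Gi-27: 35.5%.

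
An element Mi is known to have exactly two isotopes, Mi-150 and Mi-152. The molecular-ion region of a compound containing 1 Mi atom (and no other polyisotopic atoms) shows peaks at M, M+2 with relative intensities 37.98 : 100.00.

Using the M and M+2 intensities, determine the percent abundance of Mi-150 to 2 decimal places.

27.53%

If p is the fraction of Mi that is Mi-150, then I(M+2)/I(M) = [C(1,1)·p^0·(1−p)] / p^1 = 1·(1−p)/p = 100.00/37.98 = 2.6330
(1−p)/p = 2.6330/1 = 2.6330  ⇒  p = 1/(1 + 2.6330) = 0.2753
Mi-150: 27.53%, Mi-152: 72.47%.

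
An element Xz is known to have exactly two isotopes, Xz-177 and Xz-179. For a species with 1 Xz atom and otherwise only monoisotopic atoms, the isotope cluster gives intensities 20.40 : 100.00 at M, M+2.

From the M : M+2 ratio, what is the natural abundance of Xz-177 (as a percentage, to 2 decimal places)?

If p is the fraction of Xz that is Xz-177, then I(M+2)/I(M) = [C(1,1)·p^0·(1−p)] / p^1 = 1·(1−p)/p = 100.00/20.40 = 4.9020
(1−p)/p = 4.9020/1 = 4.9020  ⇒  p = 1/(1 + 4.9020) = 0.1694
Xz-177: 16.94%, Xz-179: 83.06%.

16.94%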